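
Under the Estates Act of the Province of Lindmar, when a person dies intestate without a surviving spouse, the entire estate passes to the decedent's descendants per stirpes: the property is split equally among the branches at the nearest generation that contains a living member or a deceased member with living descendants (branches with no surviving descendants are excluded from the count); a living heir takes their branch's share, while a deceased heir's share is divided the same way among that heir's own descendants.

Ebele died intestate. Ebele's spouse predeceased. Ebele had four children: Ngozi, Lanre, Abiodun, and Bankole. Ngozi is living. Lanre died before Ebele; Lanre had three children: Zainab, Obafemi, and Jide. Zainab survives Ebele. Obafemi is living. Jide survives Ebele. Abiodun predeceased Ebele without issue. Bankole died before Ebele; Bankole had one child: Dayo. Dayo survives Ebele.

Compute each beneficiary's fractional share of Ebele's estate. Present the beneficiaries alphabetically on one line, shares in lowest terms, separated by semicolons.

There is no surviving spouse, so the entire estate passes to Ebele's descendants per stirpes.
Abiodun left no surviving issue, so that branch lapses and is disregarded.
The estate is divided into 3 equal shares of 1/3 among Ngozi, Lanre, Bankole.
Ngozi is living and takes 1/3.
Lanre predeceased; the 1/3 allotted to Lanre's branch passes to Lanre's issue by representation.
The 1/3 is divided into 3 equal shares of 1/9 among Zainab, Obafemi, Jide.
Zainab is living and takes 1/9.
Obafemi is living and takes 1/9.
Jide is living and takes 1/9.
Bankole predeceased; the 1/3 allotted to Bankole's branch passes to Bankole's issue by representation.
Dayo is the sole taker at this level and receives the full 1/3.

Dayo 1/3; Jide 1/9; Ngozi 1/3; Obafemi 1/9; Zainab 1/9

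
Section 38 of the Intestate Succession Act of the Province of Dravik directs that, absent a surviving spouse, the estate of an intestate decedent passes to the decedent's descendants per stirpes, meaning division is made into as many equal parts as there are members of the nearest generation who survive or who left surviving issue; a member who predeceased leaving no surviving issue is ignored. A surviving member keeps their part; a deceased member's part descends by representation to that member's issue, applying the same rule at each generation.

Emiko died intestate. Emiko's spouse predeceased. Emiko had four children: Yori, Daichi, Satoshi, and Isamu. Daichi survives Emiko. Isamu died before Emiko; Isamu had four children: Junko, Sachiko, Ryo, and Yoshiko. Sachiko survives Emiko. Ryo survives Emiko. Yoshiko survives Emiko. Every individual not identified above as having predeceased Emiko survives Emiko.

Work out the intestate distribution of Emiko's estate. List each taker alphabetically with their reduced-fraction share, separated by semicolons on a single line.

There is no surviving spouse, so the entire estate passes to Emiko's descendants per stirpes.
The estate is divided into 4 equal shares of 1/4 among Yori, Daichi, Satoshi, Isamu.
Yori is living and takes 1/4.
Daichi is living and takes 1/4.
Satoshi is living and takes 1/4.
Isamu predeceased; the 1/4 allotted to Isamu's branch passes to Isamu's issue by representation.
The 1/4 is divided into 4 equal shares of 1/16 among Junko, Sachiko, Ryo, Yoshiko.
Junko is living and takes 1/16.
Sachiko is living and takes 1/16.
Ryo is living and takes 1/16.
Yoshiko is living and takes 1/16.

Daichi 1/4; Junko 1/16; Ryo 1/16; Sachiko 1/16; Satoshi 1/4; Yori 1/4; Yoshiko 1/16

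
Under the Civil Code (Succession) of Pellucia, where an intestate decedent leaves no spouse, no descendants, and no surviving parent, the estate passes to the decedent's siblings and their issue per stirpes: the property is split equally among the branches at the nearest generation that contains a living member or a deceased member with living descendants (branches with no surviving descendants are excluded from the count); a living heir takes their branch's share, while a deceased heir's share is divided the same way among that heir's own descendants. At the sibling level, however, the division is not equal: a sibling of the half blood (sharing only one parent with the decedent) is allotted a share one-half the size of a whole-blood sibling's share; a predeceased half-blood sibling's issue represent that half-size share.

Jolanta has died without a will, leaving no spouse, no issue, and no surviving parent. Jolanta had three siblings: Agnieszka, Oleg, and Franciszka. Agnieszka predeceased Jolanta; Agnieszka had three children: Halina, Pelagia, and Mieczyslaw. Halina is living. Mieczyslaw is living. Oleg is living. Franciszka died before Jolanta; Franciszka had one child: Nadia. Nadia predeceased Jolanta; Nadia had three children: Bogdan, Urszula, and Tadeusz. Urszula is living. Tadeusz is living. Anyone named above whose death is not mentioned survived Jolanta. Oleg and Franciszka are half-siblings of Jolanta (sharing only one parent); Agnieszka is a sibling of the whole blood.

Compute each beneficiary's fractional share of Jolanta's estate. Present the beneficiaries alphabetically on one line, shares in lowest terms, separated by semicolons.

No spouse, descendants, or parent survives, so the estate passes to Jolanta's siblings per stirpes.
Half-blood siblings count for one-half the weight of whole-blood siblings at the initial division.
Dividing 1 in proportion to weights (total weight 2): Agnieszka (weight 1) → 1/2; Oleg (weight 1/2) → 1/4; Franciszka (weight 1/2) → 1/4.
Agnieszka predeceased; the 1/2 allotted to Agnieszka's branch passes to Agnieszka's issue by representation.
The 1/2 is divided into 3 equal shares of 1/6 among Halina, Pelagia, Mieczyslaw.
Halina is living and takes 1/6.
Pelagia is living and takes 1/6.
Mieczyslaw is living and takes 1/6.
Oleg is living and takes 1/4.
Franciszka predeceased; the 1/4 allotted to Franciszka's branch passes to Franciszka's issue by representation.
Nadia's line is the sole branch at this level, so the full 1/4 passes to Nadia's issue by representation.
The 1/4 is divided into 3 equal shares of 1/12 among Bogdan, Urszula, Tadeusz.
Bogdan is living and takes 1/12.
Urszula is living and takes 1/12.
Tadeusz is living and takes 1/12.

Bogdan 1/12; Halina 1/6; Mieczyslaw 1/6; Oleg 1/4; Pelagia 1/6; Tadeusz 1/12; Urszula 1/12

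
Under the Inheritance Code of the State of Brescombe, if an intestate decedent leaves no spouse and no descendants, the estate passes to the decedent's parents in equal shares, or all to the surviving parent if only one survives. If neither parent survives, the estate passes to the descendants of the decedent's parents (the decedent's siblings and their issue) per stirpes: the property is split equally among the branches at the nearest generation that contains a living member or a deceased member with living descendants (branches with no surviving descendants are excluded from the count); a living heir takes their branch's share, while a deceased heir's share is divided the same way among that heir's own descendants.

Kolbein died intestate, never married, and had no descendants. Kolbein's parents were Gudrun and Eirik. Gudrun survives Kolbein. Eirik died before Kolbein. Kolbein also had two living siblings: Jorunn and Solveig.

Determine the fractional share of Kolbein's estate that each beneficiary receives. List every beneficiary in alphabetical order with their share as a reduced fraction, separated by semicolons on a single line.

Only one parent, Gudrun, survives, so Gudrun takes the entire estate. The siblings take nothing because a surviving parent has priority.

Gudrun 1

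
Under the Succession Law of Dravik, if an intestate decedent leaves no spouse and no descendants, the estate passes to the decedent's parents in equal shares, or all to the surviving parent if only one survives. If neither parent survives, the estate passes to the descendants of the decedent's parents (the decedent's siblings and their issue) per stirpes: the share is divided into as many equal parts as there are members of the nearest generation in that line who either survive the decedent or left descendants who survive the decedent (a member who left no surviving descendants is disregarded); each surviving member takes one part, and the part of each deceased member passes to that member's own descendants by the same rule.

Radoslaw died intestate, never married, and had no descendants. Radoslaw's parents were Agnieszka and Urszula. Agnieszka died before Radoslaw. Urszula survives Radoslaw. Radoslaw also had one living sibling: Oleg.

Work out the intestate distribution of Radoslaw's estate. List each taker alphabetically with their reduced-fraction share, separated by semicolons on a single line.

Only one parent, Urszula, survives, so Urszula takes the entire estate. The siblings take nothing because a surviving parent has priority.

Urszula 1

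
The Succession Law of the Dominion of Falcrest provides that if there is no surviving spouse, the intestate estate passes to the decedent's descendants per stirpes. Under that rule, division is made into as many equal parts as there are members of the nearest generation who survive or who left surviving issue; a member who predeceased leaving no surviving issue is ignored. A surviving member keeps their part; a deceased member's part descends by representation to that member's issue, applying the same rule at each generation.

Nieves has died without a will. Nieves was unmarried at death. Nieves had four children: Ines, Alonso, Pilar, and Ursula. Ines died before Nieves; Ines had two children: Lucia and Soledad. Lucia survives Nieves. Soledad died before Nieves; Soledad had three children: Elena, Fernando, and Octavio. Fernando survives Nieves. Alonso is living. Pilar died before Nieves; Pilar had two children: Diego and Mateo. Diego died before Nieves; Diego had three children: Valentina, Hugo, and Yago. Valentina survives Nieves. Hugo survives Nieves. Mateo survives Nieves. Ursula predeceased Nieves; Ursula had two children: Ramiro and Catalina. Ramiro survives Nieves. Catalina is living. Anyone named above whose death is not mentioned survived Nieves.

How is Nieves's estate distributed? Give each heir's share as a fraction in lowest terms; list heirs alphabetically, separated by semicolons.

Alonso 1/4; Catalina 1/8; Elena 1/24; Fernando 1/24; Hugo 1/24; Lucia 1/8; Mateo 1/8; Octavio 1/24; Ramiro 1/8; Valentina 1/24; Yago 1/24

There is no surviving spouse, so the entire estate passes to Nieves's descendants per stirpes.
The estate is divided into 4 equal shares of 1/4 among Ines, Alonso, Pilar, Ursula.
Ines predeceased; the 1/4 allotted to Ines's branch passes to Ines's issue by representation.
The 1/4 is divided into 2 equal shares of 1/8 among Lucia, Soledad.
Lucia is living and takes 1/8.
Soledad predeceased; the 1/8 allotted to Soledad's branch passes to Soledad's issue by representation.
The 1/8 is divided into 3 equal shares of 1/24 among Elena, Fernando, Octavio.
Elena is living and takes 1/24.
Fernando is living and takes 1/24.
Octavio is living and takes 1/24.
Alonso is living and takes 1/4.
Pilar predeceased; the 1/4 allotted to Pilar's branch passes to Pilar's issue by representation.
The 1/4 is divided into 2 equal shares of 1/8 among Diego, Mateo.
Diego predeceased; the 1/8 allotted to Diego's branch passes to Diego's issue by representation.
The 1/8 is divided into 3 equal shares of 1/24 among Valentina, Hugo, Yago.
Valentina is living and takes 1/24.
Hugo is living and takes 1/24.
Yago is living and takes 1/24.
Mateo is living and takes 1/8.
Ursula predeceased; the 1/4 allotted to Ursula's branch passes to Ursula's issue by representation.
The 1/4 is divided into 2 equal shares of 1/8 among Ramiro, Catalina.
Ramiro is living and takes 1/8.
Catalina is living and takes 1/8.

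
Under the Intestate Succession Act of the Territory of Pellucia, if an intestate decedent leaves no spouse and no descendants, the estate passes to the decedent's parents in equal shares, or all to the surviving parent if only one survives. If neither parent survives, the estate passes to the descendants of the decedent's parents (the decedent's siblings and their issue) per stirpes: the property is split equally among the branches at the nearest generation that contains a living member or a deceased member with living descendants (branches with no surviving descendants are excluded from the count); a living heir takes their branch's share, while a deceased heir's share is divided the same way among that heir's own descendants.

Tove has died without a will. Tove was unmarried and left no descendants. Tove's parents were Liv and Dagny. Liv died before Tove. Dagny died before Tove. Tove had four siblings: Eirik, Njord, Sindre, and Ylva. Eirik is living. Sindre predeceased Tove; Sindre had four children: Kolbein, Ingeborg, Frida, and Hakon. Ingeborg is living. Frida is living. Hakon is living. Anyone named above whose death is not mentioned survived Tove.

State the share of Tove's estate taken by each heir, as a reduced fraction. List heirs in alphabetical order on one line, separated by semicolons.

Eirik 1/4; Frida 1/16; Hakon 1/16; Ingeborg 1/16; Kolbein 1/16; Njord 1/4; Ylva 1/4

Neither parent survives and there are no descendants, so the estate passes to Tove's siblings and their issue per stirpes.
The estate is divided into 4 equal shares of 1/4 among Eirik, Njord, Sindre, Ylva.
Eirik is living and takes 1/4.
Njord is living and takes 1/4.
Sindre predeceased; the 1/4 allotted to Sindre's branch passes to Sindre's issue by representation.
The 1/4 is divided into 4 equal shares of 1/16 among Kolbein, Ingeborg, Frida, Hakon.
Kolbein is living and takes 1/16.
Ingeborg is living and takes 1/16.
Frida is living and takes 1/16.
Hakon is living and takes 1/16.
Ylva is living and takes 1/4.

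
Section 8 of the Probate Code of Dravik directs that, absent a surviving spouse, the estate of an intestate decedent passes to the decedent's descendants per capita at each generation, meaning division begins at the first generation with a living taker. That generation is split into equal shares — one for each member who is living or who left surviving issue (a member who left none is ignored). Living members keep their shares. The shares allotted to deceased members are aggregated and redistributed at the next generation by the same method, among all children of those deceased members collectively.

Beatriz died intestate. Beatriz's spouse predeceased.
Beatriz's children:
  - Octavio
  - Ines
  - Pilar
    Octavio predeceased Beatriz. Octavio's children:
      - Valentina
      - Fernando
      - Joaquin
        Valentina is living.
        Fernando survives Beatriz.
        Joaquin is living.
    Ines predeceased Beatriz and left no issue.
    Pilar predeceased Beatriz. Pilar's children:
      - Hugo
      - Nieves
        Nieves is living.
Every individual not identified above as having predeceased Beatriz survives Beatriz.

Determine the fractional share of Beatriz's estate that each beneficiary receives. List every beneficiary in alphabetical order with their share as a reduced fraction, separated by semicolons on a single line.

There is no surviving spouse, so the entire estate passes to Beatriz's descendants per capita at each generation.
No one at generation 1 (Octavio, Pilar) is living; moving to the next generation.
At generation 2 (Valentina, Fernando, Joaquin, Hugo, Nieves) there are 5 shares of (1)/5 = 1/5 each.
Living: Valentina, Fernando, Joaquin, Hugo, and Nieves — each takes 1/5.

Fernando 1/5; Hugo 1/5; Joaquin 1/5; Nieves 1/5; Valentina 1/5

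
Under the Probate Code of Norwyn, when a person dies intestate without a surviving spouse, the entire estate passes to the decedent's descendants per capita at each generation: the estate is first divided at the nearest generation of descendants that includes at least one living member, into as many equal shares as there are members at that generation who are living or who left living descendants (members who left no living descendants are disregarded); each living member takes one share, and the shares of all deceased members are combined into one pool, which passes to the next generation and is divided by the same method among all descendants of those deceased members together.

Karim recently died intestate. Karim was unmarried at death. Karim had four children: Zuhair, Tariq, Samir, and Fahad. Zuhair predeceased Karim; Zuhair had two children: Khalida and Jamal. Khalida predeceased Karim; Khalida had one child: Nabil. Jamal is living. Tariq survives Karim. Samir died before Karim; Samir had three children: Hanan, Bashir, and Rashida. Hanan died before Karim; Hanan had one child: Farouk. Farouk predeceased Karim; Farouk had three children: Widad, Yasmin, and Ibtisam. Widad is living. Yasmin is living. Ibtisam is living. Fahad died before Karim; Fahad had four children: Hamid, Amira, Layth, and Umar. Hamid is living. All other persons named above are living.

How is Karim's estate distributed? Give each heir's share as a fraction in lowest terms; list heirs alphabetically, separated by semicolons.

Amira 1/12; Bashir 1/12; Hamid 1/12; Ibtisam 1/36; Jamal 1/12; Layth 1/12; Nabil 1/12; Rashida 1/12; Tariq 1/4; Umar 1/12; Widad 1/36; Yasmin 1/36

There is no surviving spouse, so the entire estate passes to Karim's descendants per capita at each generation.
At generation 1 (Zuhair, Tariq, Samir, Fahad) there are 4 shares of (1)/4 = 1/4 each.
Living: Tariq — each takes 1/4.
Deceased: Zuhair, Samir, and Fahad. Their combined 3/4 is pooled and carried to generation 2.
At generation 2 (Khalida, Jamal, Hanan, Bashir, Rashida, Hamid, Amira, Layth, Umar) there are 9 shares of (3/4)/9 = 1/12 each.
Living: Jamal, Bashir, Rashida, Hamid, Amira, Layth, and Umar — each takes 1/12.
Deceased: Khalida and Hanan. Their combined 1/6 is pooled and carried to generation 3.
At generation 3 (Nabil, Farouk) there are 2 shares of (1/6)/2 = 1/12 each.
Living: Nabil — each takes 1/12.
Deceased: Farouk. That 1/12 share is carried to generation 4.
At generation 4 (Widad, Yasmin, Ibtisam) there are 3 shares of (1/12)/3 = 1/36 each.
Living: Widad, Yasmin, and Ibtisam — each takes 1/36.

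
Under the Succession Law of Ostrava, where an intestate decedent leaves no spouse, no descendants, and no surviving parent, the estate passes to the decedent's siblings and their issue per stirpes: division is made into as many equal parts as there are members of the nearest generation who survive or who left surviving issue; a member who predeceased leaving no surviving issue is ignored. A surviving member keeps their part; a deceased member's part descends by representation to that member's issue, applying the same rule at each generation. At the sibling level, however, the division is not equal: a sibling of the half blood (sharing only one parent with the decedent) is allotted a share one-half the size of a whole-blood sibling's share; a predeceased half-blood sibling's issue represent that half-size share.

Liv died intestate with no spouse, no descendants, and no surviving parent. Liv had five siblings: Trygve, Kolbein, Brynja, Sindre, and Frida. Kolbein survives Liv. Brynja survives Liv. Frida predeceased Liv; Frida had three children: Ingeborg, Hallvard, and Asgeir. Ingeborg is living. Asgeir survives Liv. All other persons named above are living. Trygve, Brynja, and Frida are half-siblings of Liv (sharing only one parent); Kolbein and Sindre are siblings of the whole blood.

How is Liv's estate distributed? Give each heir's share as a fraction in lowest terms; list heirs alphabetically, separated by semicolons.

Asgeir 1/21; Brynja 1/7; Hallvard 1/21; Ingeborg 1/21; Kolbein 2/7; Sindre 2/7; Trygve 1/7

No spouse, descendants, or parent survives, so the estate passes to Liv's siblings per stirpes.
Half-blood siblings count for one-half the weight of whole-blood siblings at the initial division.
Dividing 1 in proportion to weights (total weight 7/2): Trygve (weight 1/2) → 1/7; Kolbein (weight 1) → 2/7; Brynja (weight 1/2) → 1/7; Sindre (weight 1) → 2/7; Frida (weight 1/2) → 1/7.
Trygve is living and takes 1/7.
Kolbein is living and takes 2/7.
Brynja is living and takes 1/7.
Sindre is living and takes 2/7.
Frida predeceased; the 1/7 allotted to Frida's branch passes to Frida's issue by representation.
The 1/7 is divided into 3 equal shares of 1/21 among Ingeborg, Hallvard, Asgeir.
Ingeborg is living and takes 1/21.
Hallvard is living and takes 1/21.
Asgeir is living and takes 1/21.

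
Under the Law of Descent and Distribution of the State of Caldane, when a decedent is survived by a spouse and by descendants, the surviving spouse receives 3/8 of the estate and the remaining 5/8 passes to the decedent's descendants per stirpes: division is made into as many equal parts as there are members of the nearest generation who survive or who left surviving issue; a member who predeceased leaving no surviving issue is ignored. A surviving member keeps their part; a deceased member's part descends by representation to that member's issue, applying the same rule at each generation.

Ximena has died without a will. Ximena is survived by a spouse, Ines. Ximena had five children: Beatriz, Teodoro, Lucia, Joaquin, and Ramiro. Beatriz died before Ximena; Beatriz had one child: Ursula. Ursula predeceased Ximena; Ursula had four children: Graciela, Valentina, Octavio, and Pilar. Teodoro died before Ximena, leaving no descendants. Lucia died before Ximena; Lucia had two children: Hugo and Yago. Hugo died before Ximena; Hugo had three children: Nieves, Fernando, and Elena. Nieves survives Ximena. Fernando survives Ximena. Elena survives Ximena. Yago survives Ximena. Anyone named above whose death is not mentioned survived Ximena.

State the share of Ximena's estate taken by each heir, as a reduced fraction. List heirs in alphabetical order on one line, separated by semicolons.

Elena 5/192; Fernando 5/192; Graciela 5/128; Ines 3/8; Joaquin 5/32; Nieves 5/192; Octavio 5/128; Pilar 5/128; Ramiro 5/32; Valentina 5/128; Yago 5/64

Ines, as surviving spouse, takes 3/8.
The remaining 5/8 passes to Ximena's descendants per stirpes.
Teodoro left no surviving issue, so that branch lapses and is disregarded.
The 5/8 is divided into 4 equal shares of 5/32 among Beatriz, Lucia, Joaquin, Ramiro.
Beatriz predeceased; the 5/32 allotted to Beatriz's branch passes to Beatriz's issue by representation.
Ursula's line is the sole branch at this level, so the full 5/32 passes to Ursula's issue by representation.
The 5/32 is divided into 4 equal shares of 5/128 among Graciela, Valentina, Octavio, Pilar.
Graciela is living and takes 5/128.
Valentina is living and takes 5/128.
Octavio is living and takes 5/128.
Pilar is living and takes 5/128.
Lucia predeceased; the 5/32 allotted to Lucia's branch passes to Lucia's issue by representation.
The 5/32 is divided into 2 equal shares of 5/64 among Hugo, Yago.
Hugo predeceased; the 5/64 allotted to Hugo's branch passes to Hugo's issue by representation.
The 5/64 is divided into 3 equal shares of 5/192 among Nieves, Fernando, Elena.
Nieves is living and takes 5/192.
Fernando is living and takes 5/192.
Elena is living and takes 5/192.
Yago is living and takes 5/64.
Joaquin is living and takes 5/32.
Ramiro is living and takes 5/32.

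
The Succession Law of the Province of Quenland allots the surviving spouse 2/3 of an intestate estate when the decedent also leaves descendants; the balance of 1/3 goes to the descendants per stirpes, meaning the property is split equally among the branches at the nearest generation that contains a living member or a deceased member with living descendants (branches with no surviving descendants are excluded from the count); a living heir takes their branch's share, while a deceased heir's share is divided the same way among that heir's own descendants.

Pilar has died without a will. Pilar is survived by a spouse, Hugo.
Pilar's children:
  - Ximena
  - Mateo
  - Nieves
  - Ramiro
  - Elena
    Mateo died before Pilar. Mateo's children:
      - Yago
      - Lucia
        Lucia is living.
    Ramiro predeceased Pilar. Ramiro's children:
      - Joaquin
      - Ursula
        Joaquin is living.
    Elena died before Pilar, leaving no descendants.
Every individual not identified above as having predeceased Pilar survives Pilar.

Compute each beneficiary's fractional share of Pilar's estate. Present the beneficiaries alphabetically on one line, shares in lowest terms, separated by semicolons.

Hugo, as surviving spouse, takes 2/3.
The remaining 1/3 passes to Pilar's descendants per stirpes.
Elena left no surviving issue, so that branch lapses and is disregarded.
The 1/3 is divided into 4 equal shares of 1/12 among Ximena, Mateo, Nieves, Ramiro.
Ximena is living and takes 1/12.
Mateo predeceased; the 1/12 allotted to Mateo's branch passes to Mateo's issue by representation.
The 1/12 is divided into 2 equal shares of 1/24 among Yago, Lucia.
Yago is living and takes 1/24.
Lucia is living and takes 1/24.
Nieves is living and takes 1/12.
Ramiro predeceased; the 1/12 allotted to Ramiro's branch passes to Ramiro's issue by representation.
The 1/12 is divided into 2 equal shares of 1/24 among Joaquin, Ursula.
Joaquin is living and takes 1/24.
Ursula is living and takes 1/24.

Hugo 2/3; Joaquin 1/24; Lucia 1/24; Nieves 1/12; Ursula 1/24; Ximena 1/12; Yago 1/24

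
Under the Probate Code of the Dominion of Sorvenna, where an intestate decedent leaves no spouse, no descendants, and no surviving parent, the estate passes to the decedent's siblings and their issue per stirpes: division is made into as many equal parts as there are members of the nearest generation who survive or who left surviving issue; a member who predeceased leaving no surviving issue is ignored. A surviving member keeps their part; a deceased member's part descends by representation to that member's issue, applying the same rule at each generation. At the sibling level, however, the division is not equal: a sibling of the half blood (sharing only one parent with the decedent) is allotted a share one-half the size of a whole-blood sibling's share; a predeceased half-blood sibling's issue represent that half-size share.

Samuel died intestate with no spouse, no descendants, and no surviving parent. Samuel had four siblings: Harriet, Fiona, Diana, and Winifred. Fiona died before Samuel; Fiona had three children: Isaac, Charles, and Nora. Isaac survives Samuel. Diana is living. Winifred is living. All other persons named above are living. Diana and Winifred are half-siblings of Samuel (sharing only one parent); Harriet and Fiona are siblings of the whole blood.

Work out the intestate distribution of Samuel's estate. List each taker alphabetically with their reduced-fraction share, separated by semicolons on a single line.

No spouse, descendants, or parent survives, so the estate passes to Samuel's siblings per stirpes.
Half-blood siblings count for one-half the weight of whole-blood siblings at the initial division.
Dividing 1 in proportion to weights (total weight 3): Harriet (weight 1) → 1/3; Fiona (weight 1) → 1/3; Diana (weight 1/2) → 1/6; Winifred (weight 1/2) → 1/6.
Harriet is living and takes 1/3.
Fiona predeceased; the 1/3 allotted to Fiona's branch passes to Fiona's issue by representation.
The 1/3 is divided into 3 equal shares of 1/9 among Isaac, Charles, Nora.
Isaac is living and takes 1/9.
Charles is living and takes 1/9.
Nora is living and takes 1/9.
Diana is living and takes 1/6.
Winifred is living and takes 1/6.

Charles 1/9; Diana 1/6; Harriet 1/3; Isaac 1/9; Nora 1/9; Winifred 1/6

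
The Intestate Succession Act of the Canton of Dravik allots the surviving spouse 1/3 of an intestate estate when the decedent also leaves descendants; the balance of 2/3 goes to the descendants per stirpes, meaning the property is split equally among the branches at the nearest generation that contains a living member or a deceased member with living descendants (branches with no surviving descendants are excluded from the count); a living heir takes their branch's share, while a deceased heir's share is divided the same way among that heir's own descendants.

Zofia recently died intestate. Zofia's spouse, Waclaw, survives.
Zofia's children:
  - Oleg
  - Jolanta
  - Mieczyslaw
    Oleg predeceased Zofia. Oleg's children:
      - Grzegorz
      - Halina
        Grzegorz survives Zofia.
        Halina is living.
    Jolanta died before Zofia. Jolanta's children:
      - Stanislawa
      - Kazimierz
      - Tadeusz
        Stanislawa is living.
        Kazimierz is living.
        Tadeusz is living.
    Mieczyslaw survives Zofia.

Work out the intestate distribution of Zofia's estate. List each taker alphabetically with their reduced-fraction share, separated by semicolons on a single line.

Waclaw, as surviving spouse, takes 1/3.
The remaining 2/3 passes to Zofia's descendants per stirpes.
The 2/3 is divided into 3 equal shares of 2/9 among Oleg, Jolanta, Mieczyslaw.
Oleg predeceased; the 2/9 allotted to Oleg's branch passes to Oleg's issue by representation.
The 2/9 is divided into 2 equal shares of 1/9 among Grzegorz, Halina.
Grzegorz is living and takes 1/9.
Halina is living and takes 1/9.
Jolanta predeceased; the 2/9 allotted to Jolanta's branch passes to Jolanta's issue by representation.
The 2/9 is divided into 3 equal shares of 2/27 among Stanislawa, Kazimierz, Tadeusz.
Stanislawa is living and takes 2/27.
Kazimierz is living and takes 2/27.
Tadeusz is living and takes 2/27.
Mieczyslaw is living and takes 2/9.

Grzegorz 1/9; Halina 1/9; Kazimierz 2/27; Mieczyslaw 2/9; Stanislawa 2/27; Tadeusz 2/27; Waclaw 1/3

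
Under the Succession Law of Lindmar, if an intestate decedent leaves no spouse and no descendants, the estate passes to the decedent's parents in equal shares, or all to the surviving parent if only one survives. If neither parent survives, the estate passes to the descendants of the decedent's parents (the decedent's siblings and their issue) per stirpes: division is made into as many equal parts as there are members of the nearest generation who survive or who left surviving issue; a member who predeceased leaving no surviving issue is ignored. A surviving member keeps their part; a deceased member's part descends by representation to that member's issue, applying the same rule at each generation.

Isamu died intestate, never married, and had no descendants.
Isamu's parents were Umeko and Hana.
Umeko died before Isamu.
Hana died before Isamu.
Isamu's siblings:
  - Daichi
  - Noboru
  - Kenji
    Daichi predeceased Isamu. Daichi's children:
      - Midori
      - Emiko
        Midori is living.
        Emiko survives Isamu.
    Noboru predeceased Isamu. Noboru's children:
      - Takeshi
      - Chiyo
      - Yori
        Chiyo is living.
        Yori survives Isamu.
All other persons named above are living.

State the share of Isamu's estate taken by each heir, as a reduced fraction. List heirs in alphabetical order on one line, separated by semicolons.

Neither parent survives and there are no descendants, so the estate passes to Isamu's siblings and their issue per stirpes.
The estate is divided into 3 equal shares of 1/3 among Daichi, Noboru, Kenji.
Daichi predeceased; the 1/3 allotted to Daichi's branch passes to Daichi's issue by representation.
The 1/3 is divided into 2 equal shares of 1/6 among Midori, Emiko.
Midori is living and takes 1/6.
Emiko is living and takes 1/6.
Noboru predeceased; the 1/3 allotted to Noboru's branch passes to Noboru's issue by representation.
The 1/3 is divided into 3 equal shares of 1/9 among Takeshi, Chiyo, Yori.
Takeshi is living and takes 1/9.
Chiyo is living and takes 1/9.
Yori is living and takes 1/9.
Kenji is living and takes 1/3.

Chiyo 1/9; Emiko 1/6; Kenji 1/3; Midori 1/6; Takeshi 1/9; Yori 1/9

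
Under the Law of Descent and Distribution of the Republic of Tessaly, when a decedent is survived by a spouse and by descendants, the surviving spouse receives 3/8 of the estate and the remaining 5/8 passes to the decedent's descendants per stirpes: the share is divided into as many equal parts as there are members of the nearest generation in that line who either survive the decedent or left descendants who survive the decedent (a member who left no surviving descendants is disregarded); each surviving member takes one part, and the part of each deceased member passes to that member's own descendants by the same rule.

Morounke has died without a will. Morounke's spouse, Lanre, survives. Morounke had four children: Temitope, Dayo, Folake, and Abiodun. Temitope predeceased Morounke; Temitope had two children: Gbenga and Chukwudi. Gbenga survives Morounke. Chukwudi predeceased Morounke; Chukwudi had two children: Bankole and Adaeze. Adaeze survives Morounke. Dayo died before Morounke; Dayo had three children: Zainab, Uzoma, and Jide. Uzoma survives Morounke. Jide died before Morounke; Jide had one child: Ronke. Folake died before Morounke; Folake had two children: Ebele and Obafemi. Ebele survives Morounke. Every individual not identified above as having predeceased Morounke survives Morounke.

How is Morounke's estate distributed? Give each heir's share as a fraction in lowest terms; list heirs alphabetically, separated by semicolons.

Abiodun 5/32; Adaeze 5/128; Bankole 5/128; Ebele 5/64; Gbenga 5/64; Lanre 3/8; Obafemi 5/64; Ronke 5/96; Uzoma 5/96; Zainab 5/96

Lanre, as surviving spouse, takes 3/8.
The remaining 5/8 passes to Morounke's descendants per stirpes.
The 5/8 is divided into 4 equal shares of 5/32 among Temitope, Dayo, Folake, Abiodun.
Temitope predeceased; the 5/32 allotted to Temitope's branch passes to Temitope's issue by representation.
The 5/32 is divided into 2 equal shares of 5/64 among Gbenga, Chukwudi.
Gbenga is living and takes 5/64.
Chukwudi predeceased; the 5/64 allotted to Chukwudi's branch passes to Chukwudi's issue by representation.
The 5/64 is divided into 2 equal shares of 5/128 among Bankole, Adaeze.
Bankole is living and takes 5/128.
Adaeze is living and takes 5/128.
Dayo predeceased; the 5/32 allotted to Dayo's branch passes to Dayo's issue by representation.
The 5/32 is divided into 3 equal shares of 5/96 among Zainab, Uzoma, Jide.
Zainab is living and takes 5/96.
Uzoma is living and takes 5/96.
Jide predeceased; the 5/96 allotted to Jide's branch passes to Jide's issue by representation.
Ronke is the sole taker at this level and receives the full 5/96.
Folake predeceased; the 5/32 allotted to Folake's branch passes to Folake's issue by representation.
The 5/32 is divided into 2 equal shares of 5/64 among Ebele, Obafemi.
Ebele is living and takes 5/64.
Obafemi is living and takes 5/64.
Abiodun is living and takes 5/32.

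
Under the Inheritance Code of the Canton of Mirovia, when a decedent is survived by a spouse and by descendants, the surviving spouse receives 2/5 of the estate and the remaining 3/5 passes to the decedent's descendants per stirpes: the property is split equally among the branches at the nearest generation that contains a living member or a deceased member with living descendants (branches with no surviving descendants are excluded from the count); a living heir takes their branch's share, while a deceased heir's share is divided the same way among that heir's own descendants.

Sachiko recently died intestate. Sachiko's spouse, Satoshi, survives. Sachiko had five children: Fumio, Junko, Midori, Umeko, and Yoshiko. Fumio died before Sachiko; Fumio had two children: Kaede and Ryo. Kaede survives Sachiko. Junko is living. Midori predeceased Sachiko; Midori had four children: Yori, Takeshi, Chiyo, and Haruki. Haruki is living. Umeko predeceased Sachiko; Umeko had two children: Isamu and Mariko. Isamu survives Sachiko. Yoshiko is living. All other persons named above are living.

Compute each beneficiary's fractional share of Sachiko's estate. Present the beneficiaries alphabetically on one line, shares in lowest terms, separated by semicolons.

Satoshi, as surviving spouse, takes 2/5.
The remaining 3/5 passes to Sachiko's descendants per stirpes.
The 3/5 is divided into 5 equal shares of 3/25 among Fumio, Junko, Midori, Umeko, Yoshiko.
Fumio predeceased; the 3/25 allotted to Fumio's branch passes to Fumio's issue by representation.
The 3/25 is divided into 2 equal shares of 3/50 among Kaede, Ryo.
Kaede is living and takes 3/50.
Ryo is living and takes 3/50.
Junko is living and takes 3/25.
Midori predeceased; the 3/25 allotted to Midori's branch passes to Midori's issue by representation.
The 3/25 is divided into 4 equal shares of 3/100 among Yori, Takeshi, Chiyo, Haruki.
Yori is living and takes 3/100.
Takeshi is living and takes 3/100.
Chiyo is living and takes 3/100.
Haruki is living and takes 3/100.
Umeko predeceased; the 3/25 allotted to Umeko's branch passes to Umeko's issue by representation.
The 3/25 is divided into 2 equal shares of 3/50 among Isamu, Mariko.
Isamu is living and takes 3/50.
Mariko is living and takes 3/50.
Yoshiko is living and takes 3/25.

Chiyo 3/100; Haruki 3/100; Isamu 3/50; Junko 3/25; Kaede 3/50; Mariko 3/50; Ryo 3/50; Satoshi 2/5; Takeshi 3/100; Yori 3/100; Yoshiko 3/25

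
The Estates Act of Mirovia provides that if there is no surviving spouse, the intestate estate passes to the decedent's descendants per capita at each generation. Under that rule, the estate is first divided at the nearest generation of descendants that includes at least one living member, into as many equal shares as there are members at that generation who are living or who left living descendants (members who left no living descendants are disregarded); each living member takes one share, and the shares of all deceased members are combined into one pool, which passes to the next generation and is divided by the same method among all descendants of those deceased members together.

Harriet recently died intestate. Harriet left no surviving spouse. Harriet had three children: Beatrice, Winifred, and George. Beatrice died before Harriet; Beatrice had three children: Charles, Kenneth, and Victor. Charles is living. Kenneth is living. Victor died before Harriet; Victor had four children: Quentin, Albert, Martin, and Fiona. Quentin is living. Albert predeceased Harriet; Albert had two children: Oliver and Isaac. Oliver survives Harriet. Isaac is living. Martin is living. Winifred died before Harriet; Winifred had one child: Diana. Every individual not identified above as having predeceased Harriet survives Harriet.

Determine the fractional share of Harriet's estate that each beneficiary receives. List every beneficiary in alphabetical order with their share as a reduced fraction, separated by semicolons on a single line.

Charles 1/6; Diana 1/6; Fiona 1/24; George 1/3; Isaac 1/48; Kenneth 1/6; Martin 1/24; Oliver 1/48; Quentin 1/24

There is no surviving spouse, so the entire estate passes to Harriet's descendants per capita at each generation.
At generation 1 (Beatrice, Winifred, George) there are 3 shares of (1)/3 = 1/3 each.
Living: George — each takes 1/3.
Deceased: Beatrice and Winifred. Their combined 2/3 is pooled and carried to generation 2.
At generation 2 (Charles, Kenneth, Victor, Diana) there are 4 shares of (2/3)/4 = 1/6 each.
Living: Charles, Kenneth, and Diana — each takes 1/6.
Deceased: Victor. That 1/6 share is carried to generation 3.
At generation 3 (Quentin, Albert, Martin, Fiona) there are 4 shares of (1/6)/4 = 1/24 each.
Living: Quentin, Martin, and Fiona — each takes 1/24.
Deceased: Albert. That 1/24 share is carried to generation 4.
At generation 4 (Oliver, Isaac) there are 2 shares of (1/24)/2 = 1/48 each.
Living: Oliver and Isaac — each takes 1/48.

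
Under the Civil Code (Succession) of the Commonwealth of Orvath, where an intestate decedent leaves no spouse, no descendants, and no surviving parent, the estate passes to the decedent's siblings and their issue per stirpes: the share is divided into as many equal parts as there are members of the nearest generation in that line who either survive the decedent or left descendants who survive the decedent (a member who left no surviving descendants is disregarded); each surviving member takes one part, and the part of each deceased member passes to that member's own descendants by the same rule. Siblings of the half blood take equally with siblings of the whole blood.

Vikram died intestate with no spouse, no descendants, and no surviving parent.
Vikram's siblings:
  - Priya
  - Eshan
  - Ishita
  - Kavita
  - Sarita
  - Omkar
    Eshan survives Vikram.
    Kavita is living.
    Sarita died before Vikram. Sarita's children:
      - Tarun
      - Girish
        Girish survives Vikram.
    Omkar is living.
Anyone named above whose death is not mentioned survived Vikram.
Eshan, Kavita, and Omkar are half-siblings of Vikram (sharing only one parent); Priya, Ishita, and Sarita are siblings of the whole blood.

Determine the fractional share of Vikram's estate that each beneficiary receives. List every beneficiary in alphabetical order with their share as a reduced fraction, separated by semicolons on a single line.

Eshan 1/6; Girish 1/12; Ishita 1/6; Kavita 1/6; Omkar 1/6; Priya 1/6; Tarun 1/12

No spouse, descendants, or parent survives, so the estate passes to Vikram's siblings per stirpes.
Half-blood and whole-blood siblings take equally under the stated rule.
The estate is divided into 6 equal shares of 1/6 among Priya, Eshan, Ishita, Kavita, Sarita, Omkar.
Priya is living and takes 1/6.
Eshan is living and takes 1/6.
Ishita is living and takes 1/6.
Kavita is living and takes 1/6.
Sarita predeceased; the 1/6 allotted to Sarita's branch passes to Sarita's issue by representation.
The 1/6 is divided into 2 equal shares of 1/12 among Tarun, Girish.
Tarun is living and takes 1/12.
Girish is living and takes 1/12.
Omkar is living and takes 1/6.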